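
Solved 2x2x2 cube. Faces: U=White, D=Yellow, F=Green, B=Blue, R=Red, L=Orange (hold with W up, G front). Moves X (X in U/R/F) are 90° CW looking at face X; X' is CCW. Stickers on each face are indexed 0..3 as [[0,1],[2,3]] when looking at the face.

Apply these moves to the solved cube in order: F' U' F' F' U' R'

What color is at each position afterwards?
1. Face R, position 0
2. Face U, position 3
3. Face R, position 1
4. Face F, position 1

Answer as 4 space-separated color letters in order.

After move 1 (F'): F=GGGG U=WWRR R=YRYR D=OOYY L=OWOW
After move 2 (U'): U=WRWR F=OWGG R=GGYR B=YRBB L=BBOW
After move 3 (F'): F=WGOG U=WRGY R=OGOR D=BWYY L=BROW
After move 4 (F'): F=GGWO U=WROO R=WGBR D=RWYY L=BYOG
After move 5 (U'): U=ROWO F=BYWO R=GGBR B=WGBB L=YROG
After move 6 (R'): R=GRGB U=RBWW F=BOWO D=RYYO B=YGWB
Query 1: R[0] = G
Query 2: U[3] = W
Query 3: R[1] = R
Query 4: F[1] = O

Answer: G W R O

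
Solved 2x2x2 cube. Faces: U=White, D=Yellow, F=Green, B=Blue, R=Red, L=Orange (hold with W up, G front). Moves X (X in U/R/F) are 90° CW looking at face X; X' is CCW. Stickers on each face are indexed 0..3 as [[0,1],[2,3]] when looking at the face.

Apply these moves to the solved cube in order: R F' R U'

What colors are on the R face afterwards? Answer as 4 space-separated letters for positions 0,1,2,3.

After move 1 (R): R=RRRR U=WGWG F=GYGY D=YBYB B=WBWB
After move 2 (F'): F=YYGG U=WGRR R=BRYR D=OOYB L=OGOW
After move 3 (R): R=YBRR U=WYRG F=YOGB D=OWYW B=RBGB
After move 4 (U'): U=YGWR F=OGGB R=YORR B=YBGB L=RBOW
Query: R face = YORR

Answer: Y O R R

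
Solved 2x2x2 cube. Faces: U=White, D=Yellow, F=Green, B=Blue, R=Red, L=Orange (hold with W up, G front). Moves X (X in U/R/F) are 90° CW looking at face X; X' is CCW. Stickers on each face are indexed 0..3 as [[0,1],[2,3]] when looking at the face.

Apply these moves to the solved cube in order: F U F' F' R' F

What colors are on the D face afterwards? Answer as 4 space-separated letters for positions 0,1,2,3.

After move 1 (F): F=GGGG U=WWOO R=WRWR D=RRYY L=OYOY
After move 2 (U): U=OWOW F=WRGG R=BBWR B=OYBB L=GGOY
After move 3 (F'): F=RGWG U=OWBW R=RBRR D=GYYY L=GWOO
After move 4 (F'): F=GGRW U=OWRR R=YBGR D=WOYY L=GWOB
After move 5 (R'): R=BRYG U=OBRO F=GWRR D=WGYW B=YYOB
After move 6 (F): F=RGRW U=OBBW R=RROG D=YBYW L=GWOG
Query: D face = YBYW

Answer: Y B Y W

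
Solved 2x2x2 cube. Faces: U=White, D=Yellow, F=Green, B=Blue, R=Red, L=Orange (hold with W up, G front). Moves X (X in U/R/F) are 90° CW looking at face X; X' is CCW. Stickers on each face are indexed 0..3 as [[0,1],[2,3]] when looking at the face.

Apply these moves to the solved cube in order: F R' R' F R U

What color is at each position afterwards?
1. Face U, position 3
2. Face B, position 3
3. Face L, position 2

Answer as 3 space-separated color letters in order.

Answer: G B O

Derivation:
After move 1 (F): F=GGGG U=WWOO R=WRWR D=RRYY L=OYOY
After move 2 (R'): R=RRWW U=WBOB F=GWGO D=RGYG B=YBRB
After move 3 (R'): R=RWRW U=WROY F=GBGB D=RWYO B=GBGB
After move 4 (F): F=GGBB U=WRYY R=OWYW D=RRYO L=OROW
After move 5 (R): R=YOWW U=WGYB F=GRBO D=RGYG B=YBRB
After move 6 (U): U=YWBG F=YOBO R=YBWW B=ORRB L=GROW
Query 1: U[3] = G
Query 2: B[3] = B
Query 3: L[2] = O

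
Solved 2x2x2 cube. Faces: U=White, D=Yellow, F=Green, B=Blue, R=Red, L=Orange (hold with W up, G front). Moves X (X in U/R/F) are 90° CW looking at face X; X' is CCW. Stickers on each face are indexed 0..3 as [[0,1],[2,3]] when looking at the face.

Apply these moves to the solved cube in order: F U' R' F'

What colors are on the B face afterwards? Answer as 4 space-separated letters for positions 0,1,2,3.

After move 1 (F): F=GGGG U=WWOO R=WRWR D=RRYY L=OYOY
After move 2 (U'): U=WOWO F=OYGG R=GGWR B=WRBB L=BBOY
After move 3 (R'): R=GRGW U=WBWW F=OOGO D=RYYG B=YRRB
After move 4 (F'): F=OOOG U=WBGG R=YRRW D=BYYG L=BWOW
Query: B face = YRRB

Answer: Y R R B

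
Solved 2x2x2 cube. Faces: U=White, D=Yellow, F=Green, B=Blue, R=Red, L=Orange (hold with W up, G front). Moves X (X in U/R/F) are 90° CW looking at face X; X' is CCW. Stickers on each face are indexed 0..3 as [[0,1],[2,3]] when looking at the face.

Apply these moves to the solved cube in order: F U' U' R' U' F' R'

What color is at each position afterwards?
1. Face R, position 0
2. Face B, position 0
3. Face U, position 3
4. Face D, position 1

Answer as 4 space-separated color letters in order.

After move 1 (F): F=GGGG U=WWOO R=WRWR D=RRYY L=OYOY
After move 2 (U'): U=WOWO F=OYGG R=GGWR B=WRBB L=BBOY
After move 3 (U'): U=OOWW F=BBGG R=OYWR B=GGBB L=WROY
After move 4 (R'): R=YROW U=OBWG F=BOGW D=RBYG B=YGRB
After move 5 (U'): U=BGOW F=WRGW R=BOOW B=YRRB L=YGOY
After move 6 (F'): F=RWWG U=BGBO R=BORW D=GYYG L=YWOO
After move 7 (R'): R=OWBR U=BRBY F=RGWO D=GWYG B=GRYB
Query 1: R[0] = O
Query 2: B[0] = G
Query 3: U[3] = Y
Query 4: D[1] = W

Answer: O G Y W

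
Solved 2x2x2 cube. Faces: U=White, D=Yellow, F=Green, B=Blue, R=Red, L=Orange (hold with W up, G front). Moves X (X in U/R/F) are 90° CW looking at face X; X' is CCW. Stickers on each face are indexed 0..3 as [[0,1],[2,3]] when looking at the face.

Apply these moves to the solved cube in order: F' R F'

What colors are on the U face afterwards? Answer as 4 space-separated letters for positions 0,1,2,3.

Answer: W G Y R

Derivation:
After move 1 (F'): F=GGGG U=WWRR R=YRYR D=OOYY L=OWOW
After move 2 (R): R=YYRR U=WGRG F=GOGY D=OBYB B=RBWB
After move 3 (F'): F=OYGG U=WGYR R=BYOR D=WWYB L=OGOR
Query: U face = WGYR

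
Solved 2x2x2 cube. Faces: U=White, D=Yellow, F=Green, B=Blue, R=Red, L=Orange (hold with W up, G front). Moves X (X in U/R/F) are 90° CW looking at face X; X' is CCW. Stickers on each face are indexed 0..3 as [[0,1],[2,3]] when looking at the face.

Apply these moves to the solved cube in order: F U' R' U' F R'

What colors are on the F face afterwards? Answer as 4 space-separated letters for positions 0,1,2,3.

Answer: G W O R

Derivation:
After move 1 (F): F=GGGG U=WWOO R=WRWR D=RRYY L=OYOY
After move 2 (U'): U=WOWO F=OYGG R=GGWR B=WRBB L=BBOY
After move 3 (R'): R=GRGW U=WBWW F=OOGO D=RYYG B=YRRB
After move 4 (U'): U=BWWW F=BBGO R=OOGW B=GRRB L=YROY
After move 5 (F): F=GBOB U=BWYR R=WOWW D=GOYG L=YROY
After move 6 (R'): R=OWWW U=BRYG F=GWOR D=GBYB B=GROB
Query: F face = GWOR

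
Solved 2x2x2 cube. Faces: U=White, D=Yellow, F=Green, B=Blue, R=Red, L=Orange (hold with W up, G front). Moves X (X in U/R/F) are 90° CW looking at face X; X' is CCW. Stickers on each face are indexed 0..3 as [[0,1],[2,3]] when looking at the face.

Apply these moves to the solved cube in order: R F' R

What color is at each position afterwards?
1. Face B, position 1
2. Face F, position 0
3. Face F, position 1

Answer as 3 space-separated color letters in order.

Answer: B Y O

Derivation:
After move 1 (R): R=RRRR U=WGWG F=GYGY D=YBYB B=WBWB
After move 2 (F'): F=YYGG U=WGRR R=BRYR D=OOYB L=OGOW
After move 3 (R): R=YBRR U=WYRG F=YOGB D=OWYW B=RBGB
Query 1: B[1] = B
Query 2: F[0] = Y
Query 3: F[1] = O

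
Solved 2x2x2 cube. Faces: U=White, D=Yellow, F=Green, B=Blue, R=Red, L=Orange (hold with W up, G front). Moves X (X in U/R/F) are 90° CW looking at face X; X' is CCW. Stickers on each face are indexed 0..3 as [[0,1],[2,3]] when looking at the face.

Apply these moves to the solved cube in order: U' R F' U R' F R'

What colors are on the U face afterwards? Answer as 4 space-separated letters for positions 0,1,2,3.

Answer: R O W R

Derivation:
After move 1 (U'): U=WWWW F=OOGG R=GGRR B=RRBB L=BBOO
After move 2 (R): R=RGRG U=WOWG F=OYGY D=YBYR B=WRWB
After move 3 (F'): F=YYOG U=WORR R=BGYG D=BOYR L=BGOW
After move 4 (U): U=RWRO F=BGOG R=WRYG B=BGWB L=YYOW
After move 5 (R'): R=RGWY U=RWRB F=BWOO D=BGYG B=RGOB
After move 6 (F): F=OBOW U=RWWY R=RGBY D=WRYG L=YBOG
After move 7 (R'): R=GYRB U=ROWR F=OWOY D=WBYW B=GGRB
Query: U face = ROWR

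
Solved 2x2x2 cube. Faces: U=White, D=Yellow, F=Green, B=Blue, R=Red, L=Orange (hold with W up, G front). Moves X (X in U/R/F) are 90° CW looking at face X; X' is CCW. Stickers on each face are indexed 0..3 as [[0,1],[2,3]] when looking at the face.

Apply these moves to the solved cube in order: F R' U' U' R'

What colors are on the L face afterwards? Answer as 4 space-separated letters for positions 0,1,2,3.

Answer: R R O Y

Derivation:
After move 1 (F): F=GGGG U=WWOO R=WRWR D=RRYY L=OYOY
After move 2 (R'): R=RRWW U=WBOB F=GWGO D=RGYG B=YBRB
After move 3 (U'): U=BBWO F=OYGO R=GWWW B=RRRB L=YBOY
After move 4 (U'): U=BOBW F=YBGO R=OYWW B=GWRB L=RROY
After move 5 (R'): R=YWOW U=BRBG F=YOGW D=RBYO B=GWGB
Query: L face = RROY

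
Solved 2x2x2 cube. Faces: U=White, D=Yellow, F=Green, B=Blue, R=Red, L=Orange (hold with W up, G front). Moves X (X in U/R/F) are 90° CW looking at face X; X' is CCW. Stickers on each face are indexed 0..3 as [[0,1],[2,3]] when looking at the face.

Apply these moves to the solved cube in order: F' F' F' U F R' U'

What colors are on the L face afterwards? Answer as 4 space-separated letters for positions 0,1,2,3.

Answer: Y Y O R

Derivation:
After move 1 (F'): F=GGGG U=WWRR R=YRYR D=OOYY L=OWOW
After move 2 (F'): F=GGGG U=WWYY R=OROR D=WWYY L=OROR
After move 3 (F'): F=GGGG U=WWOO R=WRWR D=RRYY L=OYOY
After move 4 (U): U=OWOW F=WRGG R=BBWR B=OYBB L=GGOY
After move 5 (F): F=GWGR U=OWYG R=OBWR D=WBYY L=GROR
After move 6 (R'): R=BROW U=OBYO F=GWGG D=WWYR B=YYBB
After move 7 (U'): U=BOOY F=GRGG R=GWOW B=BRBB L=YYOR
Query: L face = YYOR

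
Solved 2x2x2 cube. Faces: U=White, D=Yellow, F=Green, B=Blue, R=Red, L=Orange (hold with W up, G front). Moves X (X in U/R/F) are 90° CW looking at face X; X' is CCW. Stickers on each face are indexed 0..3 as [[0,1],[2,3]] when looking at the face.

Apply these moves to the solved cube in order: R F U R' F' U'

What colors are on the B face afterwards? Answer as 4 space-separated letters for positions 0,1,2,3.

After move 1 (R): R=RRRR U=WGWG F=GYGY D=YBYB B=WBWB
After move 2 (F): F=GGYY U=WGOO R=WRGR D=RRYB L=OYOB
After move 3 (U): U=OWOG F=WRYY R=WBGR B=OYWB L=GGOB
After move 4 (R'): R=BRWG U=OWOO F=WWYG D=RRYY B=BYRB
After move 5 (F'): F=WGWY U=OWBW R=RRRG D=GBYY L=GOOO
After move 6 (U'): U=WWOB F=GOWY R=WGRG B=RRRB L=BYOO
Query: B face = RRRB

Answer: R R R B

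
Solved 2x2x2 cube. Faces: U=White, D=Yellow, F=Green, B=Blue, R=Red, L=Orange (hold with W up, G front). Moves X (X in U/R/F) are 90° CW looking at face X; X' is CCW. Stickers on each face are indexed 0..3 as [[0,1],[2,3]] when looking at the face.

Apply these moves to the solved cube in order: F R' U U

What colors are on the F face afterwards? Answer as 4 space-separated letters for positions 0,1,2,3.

After move 1 (F): F=GGGG U=WWOO R=WRWR D=RRYY L=OYOY
After move 2 (R'): R=RRWW U=WBOB F=GWGO D=RGYG B=YBRB
After move 3 (U): U=OWBB F=RRGO R=YBWW B=OYRB L=GWOY
After move 4 (U): U=BOBW F=YBGO R=OYWW B=GWRB L=RROY
Query: F face = YBGO

Answer: Y B G O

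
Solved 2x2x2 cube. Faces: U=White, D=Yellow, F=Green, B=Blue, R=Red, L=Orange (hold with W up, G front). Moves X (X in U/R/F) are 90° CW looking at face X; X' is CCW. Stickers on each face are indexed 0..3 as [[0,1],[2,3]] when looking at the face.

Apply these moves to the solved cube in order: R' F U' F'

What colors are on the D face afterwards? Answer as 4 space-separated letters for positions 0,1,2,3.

Answer: B G Y G

Derivation:
After move 1 (R'): R=RRRR U=WBWB F=GWGW D=YGYG B=YBYB
After move 2 (F): F=GGWW U=WBOO R=WRBR D=RRYG L=OYOG
After move 3 (U'): U=BOWO F=OYWW R=GGBR B=WRYB L=YBOG
After move 4 (F'): F=YWOW U=BOGB R=RGRR D=BGYG L=YOOW
Query: D face = BGYG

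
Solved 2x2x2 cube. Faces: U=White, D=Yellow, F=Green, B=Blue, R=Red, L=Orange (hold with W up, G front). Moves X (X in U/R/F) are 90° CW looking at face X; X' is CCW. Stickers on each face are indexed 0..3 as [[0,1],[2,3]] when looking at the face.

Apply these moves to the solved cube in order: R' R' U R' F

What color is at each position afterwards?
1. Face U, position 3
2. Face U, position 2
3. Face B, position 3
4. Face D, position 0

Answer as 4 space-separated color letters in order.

Answer: B O B G

Derivation:
After move 1 (R'): R=RRRR U=WBWB F=GWGW D=YGYG B=YBYB
After move 2 (R'): R=RRRR U=WYWY F=GBGB D=YWYW B=GBGB
After move 3 (U): U=WWYY F=RRGB R=GBRR B=OOGB L=GBOO
After move 4 (R'): R=BRGR U=WGYO F=RWGY D=YRYB B=WOWB
After move 5 (F): F=GRYW U=WGOB R=YROR D=GBYB L=GYOR
Query 1: U[3] = B
Query 2: U[2] = O
Query 3: B[3] = B
Query 4: D[0] = G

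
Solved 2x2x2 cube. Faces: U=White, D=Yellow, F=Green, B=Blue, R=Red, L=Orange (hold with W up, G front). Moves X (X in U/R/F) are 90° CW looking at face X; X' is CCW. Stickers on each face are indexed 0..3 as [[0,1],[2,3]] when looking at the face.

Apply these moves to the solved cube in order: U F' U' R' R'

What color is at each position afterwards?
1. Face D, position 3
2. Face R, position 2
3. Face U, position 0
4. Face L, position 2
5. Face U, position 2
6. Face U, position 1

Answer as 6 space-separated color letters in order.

After move 1 (U): U=WWWW F=RRGG R=BBRR B=OOBB L=GGOO
After move 2 (F'): F=RGRG U=WWBR R=YBYR D=GOYY L=GWOW
After move 3 (U'): U=WRWB F=GWRG R=RGYR B=YBBB L=OOOW
After move 4 (R'): R=GRRY U=WBWY F=GRRB D=GWYG B=YBOB
After move 5 (R'): R=RYGR U=WOWY F=GBRY D=GRYB B=GBWB
Query 1: D[3] = B
Query 2: R[2] = G
Query 3: U[0] = W
Query 4: L[2] = O
Query 5: U[2] = W
Query 6: U[1] = O

Answer: B G W O W O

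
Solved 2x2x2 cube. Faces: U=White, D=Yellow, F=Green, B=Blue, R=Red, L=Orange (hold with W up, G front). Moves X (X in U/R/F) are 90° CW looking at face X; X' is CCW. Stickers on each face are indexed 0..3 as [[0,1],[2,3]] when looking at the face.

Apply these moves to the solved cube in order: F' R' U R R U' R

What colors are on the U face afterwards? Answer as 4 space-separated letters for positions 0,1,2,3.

Answer: G W R O

Derivation:
After move 1 (F'): F=GGGG U=WWRR R=YRYR D=OOYY L=OWOW
After move 2 (R'): R=RRYY U=WBRB F=GWGR D=OGYG B=YBOB
After move 3 (U): U=RWBB F=RRGR R=YBYY B=OWOB L=GWOW
After move 4 (R): R=YYYB U=RRBR F=RGGG D=OOYO B=BWWB
After move 5 (R): R=YYBY U=RGBG F=ROGO D=OWYB B=RWRB
After move 6 (U'): U=GGRB F=GWGO R=ROBY B=YYRB L=RWOW
After move 7 (R): R=BRYO U=GWRO F=GWGB D=ORYY B=BYGB
Query: U face = GWRO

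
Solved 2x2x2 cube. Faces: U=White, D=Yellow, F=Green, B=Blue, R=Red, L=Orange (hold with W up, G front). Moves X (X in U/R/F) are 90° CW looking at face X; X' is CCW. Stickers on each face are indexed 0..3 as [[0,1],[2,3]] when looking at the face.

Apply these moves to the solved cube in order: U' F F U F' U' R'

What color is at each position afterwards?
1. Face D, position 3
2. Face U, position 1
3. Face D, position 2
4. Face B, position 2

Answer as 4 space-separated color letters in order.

After move 1 (U'): U=WWWW F=OOGG R=GGRR B=RRBB L=BBOO
After move 2 (F): F=GOGO U=WWOB R=WGWR D=RGYY L=BYOY
After move 3 (F): F=GGOO U=WWYY R=OGBR D=WWYY L=BROG
After move 4 (U): U=YWYW F=OGOO R=RRBR B=BRBB L=GGOG
After move 5 (F'): F=GOOO U=YWRB R=WRWR D=GGYY L=GWOY
After move 6 (U'): U=WBYR F=GWOO R=GOWR B=WRBB L=BROY
After move 7 (R'): R=ORGW U=WBYW F=GBOR D=GWYO B=YRGB
Query 1: D[3] = O
Query 2: U[1] = B
Query 3: D[2] = Y
Query 4: B[2] = G

Answer: O B Y G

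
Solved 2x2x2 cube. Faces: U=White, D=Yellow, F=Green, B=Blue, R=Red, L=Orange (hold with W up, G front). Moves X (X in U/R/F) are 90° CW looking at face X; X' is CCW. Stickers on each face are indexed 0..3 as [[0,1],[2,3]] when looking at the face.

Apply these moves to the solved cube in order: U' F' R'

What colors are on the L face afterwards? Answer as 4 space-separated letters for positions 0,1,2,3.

Answer: B W O W

Derivation:
After move 1 (U'): U=WWWW F=OOGG R=GGRR B=RRBB L=BBOO
After move 2 (F'): F=OGOG U=WWGR R=YGYR D=BOYY L=BWOW
After move 3 (R'): R=GRYY U=WBGR F=OWOR D=BGYG B=YROB
Query: L face = BWOW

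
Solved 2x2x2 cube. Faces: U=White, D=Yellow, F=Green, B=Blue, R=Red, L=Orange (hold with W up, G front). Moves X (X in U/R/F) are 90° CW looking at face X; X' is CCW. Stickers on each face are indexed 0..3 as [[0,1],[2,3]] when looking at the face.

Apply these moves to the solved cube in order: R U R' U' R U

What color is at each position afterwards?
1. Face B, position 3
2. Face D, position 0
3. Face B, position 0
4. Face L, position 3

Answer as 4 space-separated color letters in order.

Answer: B Y B O

Derivation:
After move 1 (R): R=RRRR U=WGWG F=GYGY D=YBYB B=WBWB
After move 2 (U): U=WWGG F=RRGY R=WBRR B=OOWB L=GYOO
After move 3 (R'): R=BRWR U=WWGO F=RWGG D=YRYY B=BOBB
After move 4 (U'): U=WOWG F=GYGG R=RWWR B=BRBB L=BOOO
After move 5 (R): R=WRRW U=WYWG F=GRGY D=YBYB B=GROB
After move 6 (U): U=WWGY F=WRGY R=GRRW B=BOOB L=GROO
Query 1: B[3] = B
Query 2: D[0] = Y
Query 3: B[0] = B
Query 4: L[3] = O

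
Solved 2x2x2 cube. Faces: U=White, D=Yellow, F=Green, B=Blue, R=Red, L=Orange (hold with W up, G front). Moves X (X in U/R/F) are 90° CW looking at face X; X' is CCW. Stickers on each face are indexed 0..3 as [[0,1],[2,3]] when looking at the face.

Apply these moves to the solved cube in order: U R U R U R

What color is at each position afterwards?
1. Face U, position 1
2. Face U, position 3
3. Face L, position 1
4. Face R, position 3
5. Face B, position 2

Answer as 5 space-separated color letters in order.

After move 1 (U): U=WWWW F=RRGG R=BBRR B=OOBB L=GGOO
After move 2 (R): R=RBRB U=WRWG F=RYGY D=YBYO B=WOWB
After move 3 (U): U=WWGR F=RBGY R=WORB B=GGWB L=RYOO
After move 4 (R): R=RWBO U=WBGY F=RBGO D=YWYG B=RGWB
After move 5 (U): U=GWYB F=RWGO R=RGBO B=RYWB L=RBOO
After move 6 (R): R=BROG U=GWYO F=RWGG D=YWYR B=BYWB
Query 1: U[1] = W
Query 2: U[3] = O
Query 3: L[1] = B
Query 4: R[3] = G
Query 5: B[2] = W

Answer: W O B G W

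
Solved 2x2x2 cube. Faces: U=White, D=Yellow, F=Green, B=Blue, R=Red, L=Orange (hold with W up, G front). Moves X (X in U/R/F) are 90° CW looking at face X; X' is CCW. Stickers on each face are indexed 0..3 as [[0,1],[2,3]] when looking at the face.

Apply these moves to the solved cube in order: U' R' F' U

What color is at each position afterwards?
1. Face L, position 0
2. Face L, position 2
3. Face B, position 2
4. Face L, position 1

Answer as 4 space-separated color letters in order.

Answer: W O Y W

Derivation:
After move 1 (U'): U=WWWW F=OOGG R=GGRR B=RRBB L=BBOO
After move 2 (R'): R=GRGR U=WBWR F=OWGW D=YOYG B=YRYB
After move 3 (F'): F=WWOG U=WBGG R=ORYR D=BOYG L=BROW
After move 4 (U): U=GWGB F=OROG R=YRYR B=BRYB L=WWOW
Query 1: L[0] = W
Query 2: L[2] = O
Query 3: B[2] = Y
Query 4: L[1] = W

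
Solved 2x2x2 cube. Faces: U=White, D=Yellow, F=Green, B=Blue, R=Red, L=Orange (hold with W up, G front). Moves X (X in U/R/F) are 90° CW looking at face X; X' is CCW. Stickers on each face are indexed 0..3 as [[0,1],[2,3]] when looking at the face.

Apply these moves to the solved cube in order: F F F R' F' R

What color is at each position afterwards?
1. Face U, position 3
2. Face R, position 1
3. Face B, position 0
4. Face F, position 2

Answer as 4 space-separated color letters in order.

After move 1 (F): F=GGGG U=WWOO R=WRWR D=RRYY L=OYOY
After move 2 (F): F=GGGG U=WWYY R=OROR D=WWYY L=OROR
After move 3 (F): F=GGGG U=WWRR R=YRYR D=OOYY L=OWOW
After move 4 (R'): R=RRYY U=WBRB F=GWGR D=OGYG B=YBOB
After move 5 (F'): F=WRGG U=WBRY R=GROY D=WWYG L=OBOR
After move 6 (R): R=OGYR U=WRRG F=WWGG D=WOYY B=YBBB
Query 1: U[3] = G
Query 2: R[1] = G
Query 3: B[0] = Y
Query 4: F[2] = G

Answer: G G Y G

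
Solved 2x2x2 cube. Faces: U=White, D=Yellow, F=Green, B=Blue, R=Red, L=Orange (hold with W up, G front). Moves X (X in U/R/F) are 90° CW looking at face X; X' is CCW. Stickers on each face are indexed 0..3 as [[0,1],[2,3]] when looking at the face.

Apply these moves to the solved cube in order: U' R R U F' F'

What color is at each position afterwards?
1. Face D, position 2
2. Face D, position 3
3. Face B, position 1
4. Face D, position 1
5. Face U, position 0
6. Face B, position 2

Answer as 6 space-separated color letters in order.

After move 1 (U'): U=WWWW F=OOGG R=GGRR B=RRBB L=BBOO
After move 2 (R): R=RGRG U=WOWG F=OYGY D=YBYR B=WRWB
After move 3 (R): R=RRGG U=WYWY F=OBGR D=YWYW B=GROB
After move 4 (U): U=WWYY F=RRGR R=GRGG B=BBOB L=OBOO
After move 5 (F'): F=RRRG U=WWGG R=WRYG D=BOYW L=OYOY
After move 6 (F'): F=RGRR U=WWWY R=ORBG D=YYYW L=OGOG
Query 1: D[2] = Y
Query 2: D[3] = W
Query 3: B[1] = B
Query 4: D[1] = Y
Query 5: U[0] = W
Query 6: B[2] = O

Answer: Y W B Y W O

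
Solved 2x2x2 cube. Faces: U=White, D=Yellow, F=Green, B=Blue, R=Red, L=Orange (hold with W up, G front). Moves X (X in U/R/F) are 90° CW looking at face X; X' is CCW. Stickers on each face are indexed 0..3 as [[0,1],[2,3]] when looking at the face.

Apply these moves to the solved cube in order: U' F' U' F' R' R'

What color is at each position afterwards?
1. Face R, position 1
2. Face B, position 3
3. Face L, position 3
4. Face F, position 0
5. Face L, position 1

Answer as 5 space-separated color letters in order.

After move 1 (U'): U=WWWW F=OOGG R=GGRR B=RRBB L=BBOO
After move 2 (F'): F=OGOG U=WWGR R=YGYR D=BOYY L=BWOW
After move 3 (U'): U=WRWG F=BWOG R=OGYR B=YGBB L=RROW
After move 4 (F'): F=WGBO U=WROY R=OGBR D=RWYY L=RGOW
After move 5 (R'): R=GROB U=WBOY F=WRBY D=RGYO B=YGWB
After move 6 (R'): R=RBGO U=WWOY F=WBBY D=RRYY B=OGGB
Query 1: R[1] = B
Query 2: B[3] = B
Query 3: L[3] = W
Query 4: F[0] = W
Query 5: L[1] = G

Answer: B B W W G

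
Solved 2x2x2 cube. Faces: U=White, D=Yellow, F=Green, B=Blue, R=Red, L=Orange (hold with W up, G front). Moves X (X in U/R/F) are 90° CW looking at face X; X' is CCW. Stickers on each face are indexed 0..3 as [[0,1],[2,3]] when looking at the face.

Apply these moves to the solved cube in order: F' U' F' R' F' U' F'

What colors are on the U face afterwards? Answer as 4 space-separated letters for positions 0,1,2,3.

After move 1 (F'): F=GGGG U=WWRR R=YRYR D=OOYY L=OWOW
After move 2 (U'): U=WRWR F=OWGG R=GGYR B=YRBB L=BBOW
After move 3 (F'): F=WGOG U=WRGY R=OGOR D=BWYY L=BROW
After move 4 (R'): R=GROO U=WBGY F=WROY D=BGYG B=YRWB
After move 5 (F'): F=RYWO U=WBGO R=GRBO D=RWYG L=BYOG
After move 6 (U'): U=BOWG F=BYWO R=RYBO B=GRWB L=YROG
After move 7 (F'): F=YOBW U=BORB R=WYRO D=RGYG L=YGOW
Query: U face = BORB

Answer: B O R B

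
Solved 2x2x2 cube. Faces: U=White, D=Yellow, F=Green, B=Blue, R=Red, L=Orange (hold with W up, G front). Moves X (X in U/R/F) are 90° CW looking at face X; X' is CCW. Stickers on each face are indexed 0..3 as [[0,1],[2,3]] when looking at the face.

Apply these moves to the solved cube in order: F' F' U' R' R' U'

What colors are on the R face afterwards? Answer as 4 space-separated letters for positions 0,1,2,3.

After move 1 (F'): F=GGGG U=WWRR R=YRYR D=OOYY L=OWOW
After move 2 (F'): F=GGGG U=WWYY R=OROR D=WWYY L=OROR
After move 3 (U'): U=WYWY F=ORGG R=GGOR B=ORBB L=BBOR
After move 4 (R'): R=GRGO U=WBWO F=OYGY D=WRYG B=YRWB
After move 5 (R'): R=ROGG U=WWWY F=OBGO D=WYYY B=GRRB
After move 6 (U'): U=WYWW F=BBGO R=OBGG B=RORB L=GROR
Query: R face = OBGG

Answer: O B G G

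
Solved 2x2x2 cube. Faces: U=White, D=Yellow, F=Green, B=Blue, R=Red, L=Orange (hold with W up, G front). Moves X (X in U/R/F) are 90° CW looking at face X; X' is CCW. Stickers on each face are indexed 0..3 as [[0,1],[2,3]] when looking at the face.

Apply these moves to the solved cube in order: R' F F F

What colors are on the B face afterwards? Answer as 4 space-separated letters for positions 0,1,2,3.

Answer: Y B Y B

Derivation:
After move 1 (R'): R=RRRR U=WBWB F=GWGW D=YGYG B=YBYB
After move 2 (F): F=GGWW U=WBOO R=WRBR D=RRYG L=OYOG
After move 3 (F): F=WGWG U=WBGY R=OROR D=BWYG L=OROR
After move 4 (F): F=WWGG U=WBRR R=GRYR D=OOYG L=OBOW
Query: B face = YBYB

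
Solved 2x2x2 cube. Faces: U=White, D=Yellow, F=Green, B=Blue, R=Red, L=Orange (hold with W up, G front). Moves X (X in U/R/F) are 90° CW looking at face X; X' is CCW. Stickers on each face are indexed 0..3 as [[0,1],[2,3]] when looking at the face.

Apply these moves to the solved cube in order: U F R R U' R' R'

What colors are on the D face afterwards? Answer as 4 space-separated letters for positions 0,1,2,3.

Answer: R Y Y O

Derivation:
After move 1 (U): U=WWWW F=RRGG R=BBRR B=OOBB L=GGOO
After move 2 (F): F=GRGR U=WWOG R=WBWR D=RBYY L=GYOY
After move 3 (R): R=WWRB U=WROR F=GBGY D=RBYO B=GOWB
After move 4 (R): R=RWBW U=WBOY F=GBGO D=RWYG B=RORB
After move 5 (U'): U=BYWO F=GYGO R=GBBW B=RWRB L=ROOY
After move 6 (R'): R=BWGB U=BRWR F=GYGO D=RYYO B=GWWB
After move 7 (R'): R=WBBG U=BWWG F=GRGR D=RYYO B=OWYB
Query: D face = RYYO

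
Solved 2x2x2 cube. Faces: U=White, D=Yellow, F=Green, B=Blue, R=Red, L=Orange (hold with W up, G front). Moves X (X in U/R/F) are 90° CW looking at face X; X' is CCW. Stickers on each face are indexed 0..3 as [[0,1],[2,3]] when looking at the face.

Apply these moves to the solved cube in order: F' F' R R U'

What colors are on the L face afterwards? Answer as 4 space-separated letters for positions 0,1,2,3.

After move 1 (F'): F=GGGG U=WWRR R=YRYR D=OOYY L=OWOW
After move 2 (F'): F=GGGG U=WWYY R=OROR D=WWYY L=OROR
After move 3 (R): R=OORR U=WGYG F=GWGY D=WBYB B=YBWB
After move 4 (R): R=RORO U=WWYY F=GBGB D=WWYY B=GBGB
After move 5 (U'): U=WYWY F=ORGB R=GBRO B=ROGB L=GBOR
Query: L face = GBOR

Answer: G B O R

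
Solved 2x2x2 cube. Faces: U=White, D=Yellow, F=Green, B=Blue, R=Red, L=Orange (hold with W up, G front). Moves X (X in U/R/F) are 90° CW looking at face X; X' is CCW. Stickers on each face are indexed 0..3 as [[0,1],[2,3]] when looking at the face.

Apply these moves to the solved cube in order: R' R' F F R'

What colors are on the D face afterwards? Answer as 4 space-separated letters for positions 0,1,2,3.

After move 1 (R'): R=RRRR U=WBWB F=GWGW D=YGYG B=YBYB
After move 2 (R'): R=RRRR U=WYWY F=GBGB D=YWYW B=GBGB
After move 3 (F): F=GGBB U=WYOO R=WRYR D=RRYW L=OYOW
After move 4 (F): F=BGBG U=WYWY R=OROR D=YWYW L=OROR
After move 5 (R'): R=RROO U=WGWG F=BYBY D=YGYG B=WBWB
Query: D face = YGYG

Answer: Y G Y G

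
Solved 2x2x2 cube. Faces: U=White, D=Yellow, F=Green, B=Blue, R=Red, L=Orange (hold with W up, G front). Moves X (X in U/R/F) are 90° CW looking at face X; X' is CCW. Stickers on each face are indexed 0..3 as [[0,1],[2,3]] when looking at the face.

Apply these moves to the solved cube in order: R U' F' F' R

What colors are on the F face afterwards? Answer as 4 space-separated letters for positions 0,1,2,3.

After move 1 (R): R=RRRR U=WGWG F=GYGY D=YBYB B=WBWB
After move 2 (U'): U=GGWW F=OOGY R=GYRR B=RRWB L=WBOO
After move 3 (F'): F=OYOG U=GGGR R=BYYR D=BOYB L=WWOW
After move 4 (F'): F=YGOO U=GGBY R=OYBR D=WWYB L=WROG
After move 5 (R): R=BORY U=GGBO F=YWOB D=WWYR B=YRGB
Query: F face = YWOB

Answer: Y W O B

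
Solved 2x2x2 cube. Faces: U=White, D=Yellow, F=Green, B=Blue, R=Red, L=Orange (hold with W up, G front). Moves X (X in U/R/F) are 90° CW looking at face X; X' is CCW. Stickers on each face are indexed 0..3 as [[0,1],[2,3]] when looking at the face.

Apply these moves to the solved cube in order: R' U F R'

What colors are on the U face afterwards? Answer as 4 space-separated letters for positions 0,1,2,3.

After move 1 (R'): R=RRRR U=WBWB F=GWGW D=YGYG B=YBYB
After move 2 (U): U=WWBB F=RRGW R=YBRR B=OOYB L=GWOO
After move 3 (F): F=GRWR U=WWOW R=BBBR D=RYYG L=GYOG
After move 4 (R'): R=BRBB U=WYOO F=GWWW D=RRYR B=GOYB
Query: U face = WYOO

Answer: W Y O O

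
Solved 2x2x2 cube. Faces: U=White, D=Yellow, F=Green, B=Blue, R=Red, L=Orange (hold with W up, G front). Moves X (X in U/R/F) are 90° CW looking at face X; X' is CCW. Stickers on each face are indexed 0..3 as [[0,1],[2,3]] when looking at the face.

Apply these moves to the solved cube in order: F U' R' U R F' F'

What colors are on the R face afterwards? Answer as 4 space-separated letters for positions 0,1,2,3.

After move 1 (F): F=GGGG U=WWOO R=WRWR D=RRYY L=OYOY
After move 2 (U'): U=WOWO F=OYGG R=GGWR B=WRBB L=BBOY
After move 3 (R'): R=GRGW U=WBWW F=OOGO D=RYYG B=YRRB
After move 4 (U): U=WWWB F=GRGO R=YRGW B=BBRB L=OOOY
After move 5 (R): R=GYWR U=WRWO F=GYGG D=RRYB B=BBWB
After move 6 (F'): F=YGGG U=WRGW R=RYRR D=OYYB L=OOOW
After move 7 (F'): F=GGYG U=WRRR R=YYOR D=OWYB L=OWOG
Query: R face = YYOR

Answer: Y Y O R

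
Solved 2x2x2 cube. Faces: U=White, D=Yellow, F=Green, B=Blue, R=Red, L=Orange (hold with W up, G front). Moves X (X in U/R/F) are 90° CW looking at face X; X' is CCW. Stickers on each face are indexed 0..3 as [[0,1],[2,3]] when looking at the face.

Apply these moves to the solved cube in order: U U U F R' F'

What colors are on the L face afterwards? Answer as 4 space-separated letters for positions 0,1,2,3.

Answer: B R O O

Derivation:
After move 1 (U): U=WWWW F=RRGG R=BBRR B=OOBB L=GGOO
After move 2 (U): U=WWWW F=BBGG R=OORR B=GGBB L=RROO
After move 3 (U): U=WWWW F=OOGG R=GGRR B=RRBB L=BBOO
After move 4 (F): F=GOGO U=WWOB R=WGWR D=RGYY L=BYOY
After move 5 (R'): R=GRWW U=WBOR F=GWGB D=ROYO B=YRGB
After move 6 (F'): F=WBGG U=WBGW R=ORRW D=YYYO L=BROO
Query: L face = BROO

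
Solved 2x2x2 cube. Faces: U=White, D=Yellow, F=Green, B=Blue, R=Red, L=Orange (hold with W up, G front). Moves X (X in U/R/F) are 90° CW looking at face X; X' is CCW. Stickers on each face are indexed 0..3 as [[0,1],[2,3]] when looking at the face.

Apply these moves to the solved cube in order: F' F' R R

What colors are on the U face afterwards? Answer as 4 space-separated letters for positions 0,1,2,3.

After move 1 (F'): F=GGGG U=WWRR R=YRYR D=OOYY L=OWOW
After move 2 (F'): F=GGGG U=WWYY R=OROR D=WWYY L=OROR
After move 3 (R): R=OORR U=WGYG F=GWGY D=WBYB B=YBWB
After move 4 (R): R=RORO U=WWYY F=GBGB D=WWYY B=GBGB
Query: U face = WWYY

Answer: W W Y Y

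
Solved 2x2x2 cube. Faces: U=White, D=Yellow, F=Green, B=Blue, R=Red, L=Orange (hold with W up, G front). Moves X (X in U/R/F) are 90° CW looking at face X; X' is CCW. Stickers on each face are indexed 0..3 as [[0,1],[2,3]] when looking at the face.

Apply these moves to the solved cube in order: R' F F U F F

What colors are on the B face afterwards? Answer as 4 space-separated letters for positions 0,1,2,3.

Answer: O R Y B

Derivation:
After move 1 (R'): R=RRRR U=WBWB F=GWGW D=YGYG B=YBYB
After move 2 (F): F=GGWW U=WBOO R=WRBR D=RRYG L=OYOG
After move 3 (F): F=WGWG U=WBGY R=OROR D=BWYG L=OROR
After move 4 (U): U=GWYB F=ORWG R=YBOR B=ORYB L=WGOR
After move 5 (F): F=WOGR U=GWRG R=YBBR D=OYYG L=WBOW
After move 6 (F): F=GWRO U=GWWB R=RBGR D=BYYG L=WOOY
Query: B face = ORYB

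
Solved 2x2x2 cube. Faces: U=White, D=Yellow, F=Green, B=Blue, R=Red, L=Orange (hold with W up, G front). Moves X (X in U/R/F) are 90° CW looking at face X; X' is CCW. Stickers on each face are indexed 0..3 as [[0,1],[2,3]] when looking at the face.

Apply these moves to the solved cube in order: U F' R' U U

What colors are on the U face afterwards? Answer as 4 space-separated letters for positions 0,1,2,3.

Answer: O B B W

Derivation:
After move 1 (U): U=WWWW F=RRGG R=BBRR B=OOBB L=GGOO
After move 2 (F'): F=RGRG U=WWBR R=YBYR D=GOYY L=GWOW
After move 3 (R'): R=BRYY U=WBBO F=RWRR D=GGYG B=YOOB
After move 4 (U): U=BWOB F=BRRR R=YOYY B=GWOB L=RWOW
After move 5 (U): U=OBBW F=YORR R=GWYY B=RWOB L=BROW
Query: U face = OBBW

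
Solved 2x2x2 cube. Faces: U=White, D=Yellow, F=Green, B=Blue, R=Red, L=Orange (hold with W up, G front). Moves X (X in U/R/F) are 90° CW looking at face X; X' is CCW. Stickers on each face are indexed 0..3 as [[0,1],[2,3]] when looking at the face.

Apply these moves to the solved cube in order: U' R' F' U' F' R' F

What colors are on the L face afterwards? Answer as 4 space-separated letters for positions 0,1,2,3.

Answer: Y R O G

Derivation:
After move 1 (U'): U=WWWW F=OOGG R=GGRR B=RRBB L=BBOO
After move 2 (R'): R=GRGR U=WBWR F=OWGW D=YOYG B=YRYB
After move 3 (F'): F=WWOG U=WBGG R=ORYR D=BOYG L=BROW
After move 4 (U'): U=BGWG F=BROG R=WWYR B=ORYB L=YROW
After move 5 (F'): F=RGBO U=BGWY R=OWBR D=RWYG L=YGOW
After move 6 (R'): R=WROB U=BYWO F=RGBY D=RGYO B=GRWB
After move 7 (F): F=BRYG U=BYWG R=WROB D=OWYO L=YROG
Query: L face = YROG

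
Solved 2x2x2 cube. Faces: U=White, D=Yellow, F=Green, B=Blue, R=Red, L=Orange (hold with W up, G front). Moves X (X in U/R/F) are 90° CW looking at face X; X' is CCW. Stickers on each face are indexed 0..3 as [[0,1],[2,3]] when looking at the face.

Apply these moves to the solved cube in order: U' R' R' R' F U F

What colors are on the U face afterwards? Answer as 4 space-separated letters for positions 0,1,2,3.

Answer: O W B O

Derivation:
After move 1 (U'): U=WWWW F=OOGG R=GGRR B=RRBB L=BBOO
After move 2 (R'): R=GRGR U=WBWR F=OWGW D=YOYG B=YRYB
After move 3 (R'): R=RRGG U=WYWY F=OBGR D=YWYW B=GROB
After move 4 (R'): R=RGRG U=WOWG F=OYGY D=YBYR B=WRWB
After move 5 (F): F=GOYY U=WOOB R=WGGG D=RRYR L=BYOB
After move 6 (U): U=OWBO F=WGYY R=WRGG B=BYWB L=GOOB
After move 7 (F): F=YWYG U=OWBO R=BROG D=GWYR L=GROR
Query: U face = OWBO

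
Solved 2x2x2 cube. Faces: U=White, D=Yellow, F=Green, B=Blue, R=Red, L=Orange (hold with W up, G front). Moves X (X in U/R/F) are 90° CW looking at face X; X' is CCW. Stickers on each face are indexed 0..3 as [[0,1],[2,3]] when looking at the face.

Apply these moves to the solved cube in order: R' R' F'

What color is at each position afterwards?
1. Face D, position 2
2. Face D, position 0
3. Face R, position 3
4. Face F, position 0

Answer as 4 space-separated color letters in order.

After move 1 (R'): R=RRRR U=WBWB F=GWGW D=YGYG B=YBYB
After move 2 (R'): R=RRRR U=WYWY F=GBGB D=YWYW B=GBGB
After move 3 (F'): F=BBGG U=WYRR R=WRYR D=OOYW L=OYOW
Query 1: D[2] = Y
Query 2: D[0] = O
Query 3: R[3] = R
Query 4: F[0] = B

Answer: Y O R B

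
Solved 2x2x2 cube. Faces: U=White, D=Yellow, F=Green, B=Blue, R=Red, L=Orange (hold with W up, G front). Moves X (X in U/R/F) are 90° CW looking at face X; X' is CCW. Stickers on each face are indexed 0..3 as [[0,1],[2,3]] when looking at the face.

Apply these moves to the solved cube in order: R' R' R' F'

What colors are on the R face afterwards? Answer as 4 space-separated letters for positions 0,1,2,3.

After move 1 (R'): R=RRRR U=WBWB F=GWGW D=YGYG B=YBYB
After move 2 (R'): R=RRRR U=WYWY F=GBGB D=YWYW B=GBGB
After move 3 (R'): R=RRRR U=WGWG F=GYGY D=YBYB B=WBWB
After move 4 (F'): F=YYGG U=WGRR R=BRYR D=OOYB L=OGOW
Query: R face = BRYR

Answer: B R Y R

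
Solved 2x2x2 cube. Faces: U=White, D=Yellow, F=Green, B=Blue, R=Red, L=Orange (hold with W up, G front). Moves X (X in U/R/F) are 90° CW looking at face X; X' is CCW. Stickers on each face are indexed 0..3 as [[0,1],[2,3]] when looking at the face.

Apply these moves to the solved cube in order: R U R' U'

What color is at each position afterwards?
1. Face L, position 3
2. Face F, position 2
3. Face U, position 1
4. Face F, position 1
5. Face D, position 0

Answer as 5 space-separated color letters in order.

After move 1 (R): R=RRRR U=WGWG F=GYGY D=YBYB B=WBWB
After move 2 (U): U=WWGG F=RRGY R=WBRR B=OOWB L=GYOO
After move 3 (R'): R=BRWR U=WWGO F=RWGG D=YRYY B=BOBB
After move 4 (U'): U=WOWG F=GYGG R=RWWR B=BRBB L=BOOO
Query 1: L[3] = O
Query 2: F[2] = G
Query 3: U[1] = O
Query 4: F[1] = Y
Query 5: D[0] = Y

Answer: O G O Y Y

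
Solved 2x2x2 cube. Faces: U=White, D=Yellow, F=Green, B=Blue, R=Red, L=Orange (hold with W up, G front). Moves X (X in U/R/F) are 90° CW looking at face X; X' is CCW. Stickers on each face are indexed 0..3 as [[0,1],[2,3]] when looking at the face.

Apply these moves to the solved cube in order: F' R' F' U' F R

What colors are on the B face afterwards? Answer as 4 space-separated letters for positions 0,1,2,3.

After move 1 (F'): F=GGGG U=WWRR R=YRYR D=OOYY L=OWOW
After move 2 (R'): R=RRYY U=WBRB F=GWGR D=OGYG B=YBOB
After move 3 (F'): F=WRGG U=WBRY R=GROY D=WWYG L=OBOR
After move 4 (U'): U=BYWR F=OBGG R=WROY B=GROB L=YBOR
After move 5 (F): F=GOGB U=BYRB R=WRRY D=OWYG L=YWOW
After move 6 (R): R=RWYR U=BORB F=GWGG D=OOYG B=BRYB
Query: B face = BRYB

Answer: B R Y B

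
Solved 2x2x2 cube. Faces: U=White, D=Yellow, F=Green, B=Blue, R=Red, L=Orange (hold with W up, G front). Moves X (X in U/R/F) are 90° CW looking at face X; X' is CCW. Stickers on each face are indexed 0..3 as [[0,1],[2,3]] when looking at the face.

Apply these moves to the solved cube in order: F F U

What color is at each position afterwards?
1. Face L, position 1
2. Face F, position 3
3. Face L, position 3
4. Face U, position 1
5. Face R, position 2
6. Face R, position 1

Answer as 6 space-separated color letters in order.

After move 1 (F): F=GGGG U=WWOO R=WRWR D=RRYY L=OYOY
After move 2 (F): F=GGGG U=WWYY R=OROR D=WWYY L=OROR
After move 3 (U): U=YWYW F=ORGG R=BBOR B=ORBB L=GGOR
Query 1: L[1] = G
Query 2: F[3] = G
Query 3: L[3] = R
Query 4: U[1] = W
Query 5: R[2] = O
Query 6: R[1] = B

Answer: G G R W O B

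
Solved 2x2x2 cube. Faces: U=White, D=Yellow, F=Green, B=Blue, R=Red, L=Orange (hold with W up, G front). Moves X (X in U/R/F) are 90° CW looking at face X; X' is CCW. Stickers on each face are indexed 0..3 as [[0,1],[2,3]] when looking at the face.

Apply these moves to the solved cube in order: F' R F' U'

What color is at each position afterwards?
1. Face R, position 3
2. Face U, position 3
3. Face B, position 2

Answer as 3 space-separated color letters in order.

After move 1 (F'): F=GGGG U=WWRR R=YRYR D=OOYY L=OWOW
After move 2 (R): R=YYRR U=WGRG F=GOGY D=OBYB B=RBWB
After move 3 (F'): F=OYGG U=WGYR R=BYOR D=WWYB L=OGOR
After move 4 (U'): U=GRWY F=OGGG R=OYOR B=BYWB L=RBOR
Query 1: R[3] = R
Query 2: U[3] = Y
Query 3: B[2] = W

Answer: R Y W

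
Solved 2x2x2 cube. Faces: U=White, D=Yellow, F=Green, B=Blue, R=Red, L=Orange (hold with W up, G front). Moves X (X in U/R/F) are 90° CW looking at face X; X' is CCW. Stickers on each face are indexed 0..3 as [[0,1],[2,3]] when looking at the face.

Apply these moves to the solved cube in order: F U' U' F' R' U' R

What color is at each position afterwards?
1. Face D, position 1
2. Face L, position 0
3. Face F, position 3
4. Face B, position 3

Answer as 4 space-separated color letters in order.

Answer: Y Y G B

Derivation:
After move 1 (F): F=GGGG U=WWOO R=WRWR D=RRYY L=OYOY
After move 2 (U'): U=WOWO F=OYGG R=GGWR B=WRBB L=BBOY
After move 3 (U'): U=OOWW F=BBGG R=OYWR B=GGBB L=WROY
After move 4 (F'): F=BGBG U=OOOW R=RYRR D=RYYY L=WWOW
After move 5 (R'): R=YRRR U=OBOG F=BOBW D=RGYG B=YGYB
After move 6 (U'): U=BGOO F=WWBW R=BORR B=YRYB L=YGOW
After move 7 (R): R=RBRO U=BWOW F=WGBG D=RYYY B=ORGB
Query 1: D[1] = Y
Query 2: L[0] = Y
Query 3: F[3] = G
Query 4: B[3] = B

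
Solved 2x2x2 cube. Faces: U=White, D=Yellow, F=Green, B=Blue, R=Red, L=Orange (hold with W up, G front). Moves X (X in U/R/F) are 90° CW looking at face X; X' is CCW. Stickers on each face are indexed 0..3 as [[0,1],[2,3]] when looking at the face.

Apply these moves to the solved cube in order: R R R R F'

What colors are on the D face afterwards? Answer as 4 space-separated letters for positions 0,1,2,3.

Answer: O O Y Y

Derivation:
After move 1 (R): R=RRRR U=WGWG F=GYGY D=YBYB B=WBWB
After move 2 (R): R=RRRR U=WYWY F=GBGB D=YWYW B=GBGB
After move 3 (R): R=RRRR U=WBWB F=GWGW D=YGYG B=YBYB
After move 4 (R): R=RRRR U=WWWW F=GGGG D=YYYY B=BBBB
After move 5 (F'): F=GGGG U=WWRR R=YRYR D=OOYY L=OWOW
Query: D face = OOYY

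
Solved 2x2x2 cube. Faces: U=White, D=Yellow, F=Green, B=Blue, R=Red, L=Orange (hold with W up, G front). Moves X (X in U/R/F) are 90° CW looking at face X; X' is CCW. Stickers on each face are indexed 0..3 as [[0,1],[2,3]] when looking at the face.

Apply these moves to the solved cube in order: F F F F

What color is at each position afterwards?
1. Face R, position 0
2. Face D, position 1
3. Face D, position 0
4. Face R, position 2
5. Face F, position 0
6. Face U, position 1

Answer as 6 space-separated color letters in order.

Answer: R Y Y R G W

Derivation:
After move 1 (F): F=GGGG U=WWOO R=WRWR D=RRYY L=OYOY
After move 2 (F): F=GGGG U=WWYY R=OROR D=WWYY L=OROR
After move 3 (F): F=GGGG U=WWRR R=YRYR D=OOYY L=OWOW
After move 4 (F): F=GGGG U=WWWW R=RRRR D=YYYY L=OOOO
Query 1: R[0] = R
Query 2: D[1] = Y
Query 3: D[0] = Y
Query 4: R[2] = R
Query 5: F[0] = G
Query 6: U[1] = W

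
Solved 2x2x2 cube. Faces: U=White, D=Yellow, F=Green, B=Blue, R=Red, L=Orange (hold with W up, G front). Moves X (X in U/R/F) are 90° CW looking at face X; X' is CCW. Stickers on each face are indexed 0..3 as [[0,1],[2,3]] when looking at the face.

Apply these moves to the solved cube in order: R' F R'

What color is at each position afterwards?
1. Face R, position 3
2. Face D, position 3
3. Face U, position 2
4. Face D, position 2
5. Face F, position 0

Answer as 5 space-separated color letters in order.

After move 1 (R'): R=RRRR U=WBWB F=GWGW D=YGYG B=YBYB
After move 2 (F): F=GGWW U=WBOO R=WRBR D=RRYG L=OYOG
After move 3 (R'): R=RRWB U=WYOY F=GBWO D=RGYW B=GBRB
Query 1: R[3] = B
Query 2: D[3] = W
Query 3: U[2] = O
Query 4: D[2] = Y
Query 5: F[0] = G

Answer: B W O Y G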